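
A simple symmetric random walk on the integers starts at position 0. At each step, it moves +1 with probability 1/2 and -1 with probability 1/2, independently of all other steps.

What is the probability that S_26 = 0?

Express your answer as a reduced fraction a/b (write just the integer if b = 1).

To return to 0 after 26 steps: need exactly 13 steps of +1 and 13 of -1.
Favorable paths: C(26,13) = 10400600
Total paths: 2^26 = 67108864
P = 10400600/67108864 = 1300075/8388608

Answer: 1300075/8388608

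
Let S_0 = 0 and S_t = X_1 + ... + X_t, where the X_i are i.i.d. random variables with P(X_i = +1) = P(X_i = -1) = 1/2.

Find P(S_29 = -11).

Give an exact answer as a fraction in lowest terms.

To reach position -11 after 29 steps: need 9 steps of +1 and 20 of -1.
Favorable paths: C(29,9) = 10015005
Total paths: 2^29 = 536870912
P = 10015005/536870912 = 10015005/536870912

Answer: 10015005/536870912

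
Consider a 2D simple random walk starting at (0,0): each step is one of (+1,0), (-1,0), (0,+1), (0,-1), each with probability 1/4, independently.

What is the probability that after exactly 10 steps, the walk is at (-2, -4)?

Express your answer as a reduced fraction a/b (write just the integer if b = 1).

Answer: 4725/524288

Derivation:
Let h be the number of horizontal steps (so 10-h are vertical). To end at (-2,-4) need (h-2)/2 right-steps and ((10-h)-4)/2 up-steps.
Sum over h with 2 ≤ h ≤ 6, h ≡ 0 (mod 2), 10-h ≡ 0 (mod 2):
h=2: C(10,2)·C(2,0)·C(8,2) = 45·1·28 = 1260
h=4: C(10,4)·C(4,1)·C(6,1) = 210·4·6 = 5040
h=6: C(10,6)·C(6,2)·C(4,0) = 210·15·1 = 3150
Total favorable: 9450
Total paths: 4^10 = 1048576
P = 9450/1048576 = 4725/524288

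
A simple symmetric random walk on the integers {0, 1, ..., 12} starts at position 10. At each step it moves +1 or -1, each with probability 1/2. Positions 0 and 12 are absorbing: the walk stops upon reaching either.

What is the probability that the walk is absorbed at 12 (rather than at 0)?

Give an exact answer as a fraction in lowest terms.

Symmetric walk (p = 1/2): the harmonic-function argument gives P(hit 12 before 0 | start at 10) = a/N.
P = 10/12 = 5/6

Answer: 5/6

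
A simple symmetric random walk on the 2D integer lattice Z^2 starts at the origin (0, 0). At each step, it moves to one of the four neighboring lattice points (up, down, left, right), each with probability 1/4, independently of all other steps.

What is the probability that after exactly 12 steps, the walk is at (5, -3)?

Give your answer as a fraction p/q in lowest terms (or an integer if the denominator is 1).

Let h be the number of horizontal steps (so 12-h are vertical). To end at (5,-3) need (h+5)/2 right-steps and ((12-h)-3)/2 up-steps.
Sum over h with 5 ≤ h ≤ 9, h ≡ 1 (mod 2), 12-h ≡ 1 (mod 2):
h=5: C(12,5)·C(5,5)·C(7,2) = 792·1·21 = 16632
h=7: C(12,7)·C(7,6)·C(5,1) = 792·7·5 = 27720
h=9: C(12,9)·C(9,7)·C(3,0) = 220·36·1 = 7920
Total favorable: 52272
Total paths: 4^12 = 16777216
P = 52272/16777216 = 3267/1048576

Answer: 3267/1048576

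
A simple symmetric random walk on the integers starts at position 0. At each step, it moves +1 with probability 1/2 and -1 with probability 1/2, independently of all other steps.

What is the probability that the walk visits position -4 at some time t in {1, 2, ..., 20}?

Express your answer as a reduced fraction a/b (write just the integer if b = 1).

Answer: 200965/524288

Derivation:
Count via complement. Let g(t,s) = #length-t paths at position s with S_1..S_t all ≠ -4.
g(t,s) = g(t-1,s-1) + g(t-1,s+1) for s ≠ -4; g(t,-4) = 0.
t=0: g(0,0)=1
t=1: g(1,-1)=1 g(1,1)=1
t=2: g(2,-2)=1 g(2,0)=2 g(2,2)=1
t=3: g(3,-3)=1 g(3,-1)=3 g(3,1)=3 g(3,3)=1
t=4: g(4,-2)=4 g(4,0)=6 g(4,2)=4 g(4,4)=1
t=5: g(5,-3)=4 g(5,-1)=10 g(5,1)=10 g(5,3)=5 g(5,5)=1
t=6: g(6,-2)=14 g(6,0)=20 g(6,2)=15 g(6,4)=6 g(6,6)=1
t=7: g(7,-3)=14 g(7,-1)=34 g(7,1)=35 g(7,3)=21 g(7,5)=7 g(7,7)=1
t=8: g(8,-2)=48 g(8,0)=69 g(8,2)=56 g(8,4)=28 g(8,6)=8 g(8,8)=1
t=9: g(9,-3)=48 g(9,-1)=117 g(9,1)=125 g(9,3)=84 g(9,5)=36 g(9,7)=9 g(9,9)=1
t=10: g(10,-2)=165 g(10,0)=242 g(10,2)=209 g(10,4)=120 g(10,6)=45 g(10,8)=10 g(10,10)=1
t=11: g(11,-3)=165 g(11,-1)=407 g(11,1)=451 g(11,3)=329 g(11,5)=165 g(11,7)=55 g(11,9)=11 g(11,11)=1
t=12: g(12,-2)=572 g(12,0)=858 g(12,2)=780 g(12,4)=494 g(12,6)=220 g(12,8)=66 g(12,10)=12 g(12,12)=1
t=13: g(13,-3)=572 g(13,-1)=1430 g(13,1)=1638 g(13,3)=1274 g(13,5)=714 g(13,7)=286 g(13,9)=78 g(13,11)=13 g(13,13)=1
t=14: g(14,-2)=2002 g(14,0)=3068 g(14,2)=2912 g(14,4)=1988 g(14,6)=1000 g(14,8)=364 g(14,10)=91 g(14,12)=14 g(14,14)=1
t=15: g(15,-3)=2002 g(15,-1)=5070 g(15,1)=5980 g(15,3)=4900 g(15,5)=2988 g(15,7)=1364 g(15,9)=455 g(15,11)=105 g(15,13)=15 g(15,15)=1
t=16: g(16,-2)=7072 g(16,0)=11050 g(16,2)=10880 g(16,4)=7888 g(16,6)=4352 g(16,8)=1819 g(16,10)=560 g(16,12)=120 g(16,14)=16 g(16,16)=1
t=17: g(17,-3)=7072 g(17,-1)=18122 g(17,1)=21930 g(17,3)=18768 g(17,5)=12240 g(17,7)=6171 g(17,9)=2379 g(17,11)=680 g(17,13)=136 g(17,15)=17 g(17,17)=1
t=18: g(18,-2)=25194 g(18,0)=40052 g(18,2)=40698 g(18,4)=31008 g(18,6)=18411 g(18,8)=8550 g(18,10)=3059 g(18,12)=816 g(18,14)=153 g(18,16)=18 g(18,18)=1
t=19: g(19,-3)=25194 g(19,-1)=65246 g(19,1)=80750 g(19,3)=71706 g(19,5)=49419 g(19,7)=26961 g(19,9)=11609 g(19,11)=3875 g(19,13)=969 g(19,15)=171 g(19,17)=19 g(19,19)=1
t=20: g(20,-2)=90440 g(20,0)=145996 g(20,2)=152456 g(20,4)=121125 g(20,6)=76380 g(20,8)=38570 g(20,10)=15484 g(20,12)=4844 g(20,14)=1140 g(20,16)=190 g(20,18)=20 g(20,20)=1
Paths never hitting -4: Σ_s g(20,s) = 646646
Paths hitting -4: 2^20 - 646646 = 401930
P = 401930/1048576 = 200965/524288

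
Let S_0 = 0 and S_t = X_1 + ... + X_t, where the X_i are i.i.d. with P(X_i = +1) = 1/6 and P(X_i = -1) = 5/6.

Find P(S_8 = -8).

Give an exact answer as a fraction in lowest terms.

Answer: 390625/1679616

Derivation:
To reach position -8 after 8 steps: need 0 steps of +1 and 8 steps of -1.
Number of such sequences: C(8,0) = 1
Each has probability (1/6)^0 · (5/6)^8 = 390625/1679616
P = 1 · 390625/1679616 = 390625/1679616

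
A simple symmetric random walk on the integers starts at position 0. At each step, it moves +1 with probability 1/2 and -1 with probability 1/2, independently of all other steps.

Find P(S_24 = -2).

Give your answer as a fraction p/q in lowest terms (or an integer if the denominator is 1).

To reach position -2 after 24 steps: need 11 steps of +1 and 13 of -1.
Favorable paths: C(24,11) = 2496144
Total paths: 2^24 = 16777216
P = 2496144/16777216 = 156009/1048576

Answer: 156009/1048576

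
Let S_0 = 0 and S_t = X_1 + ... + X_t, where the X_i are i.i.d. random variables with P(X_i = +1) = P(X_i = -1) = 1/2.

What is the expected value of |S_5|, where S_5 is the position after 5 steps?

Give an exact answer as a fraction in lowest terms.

Answer: 15/8

Derivation:
S_5 takes values m ≡ 1 (mod 2) with |m| ≤ 5; P(S_5=m) = C(5,(5+m)/2)/2^5.
Total paths: 2^5 = 32
Distribution: P(S=-5)=1/32, P(S=-3)=5/32, P(S=-1)=10/32, P(S=1)=10/32, P(S=3)=5/32, P(S=5)=1/32
E[|S_5|] = Σ_m |m|·P(S_5=m) = 60/32 = 15/8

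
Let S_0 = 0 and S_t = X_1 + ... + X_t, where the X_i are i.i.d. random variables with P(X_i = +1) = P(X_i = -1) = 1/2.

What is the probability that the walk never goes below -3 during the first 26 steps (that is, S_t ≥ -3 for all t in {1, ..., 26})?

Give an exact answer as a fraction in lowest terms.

Answer: 2340135/4194304

Derivation:
Let f(t,s) = #length-t paths at position s with S_1..S_t all ≥ -3.
f(t,s) = f(t-1,s-1) + f(t-1,s+1) for s ≥ -3; f(t,s) = 0 for s < -3.
t=0: f(0,0)=1
t=1: f(1,-1)=1 f(1,1)=1
t=2: f(2,-2)=1 f(2,0)=2 f(2,2)=1
t=3: f(3,-3)=1 f(3,-1)=3 f(3,1)=3 f(3,3)=1
t=4: f(4,-2)=4 f(4,0)=6 f(4,2)=4 f(4,4)=1
t=5: f(5,-3)=4 f(5,-1)=10 f(5,1)=10 f(5,3)=5 f(5,5)=1
t=6: f(6,-2)=14 f(6,0)=20 f(6,2)=15 f(6,4)=6 f(6,6)=1
t=7: f(7,-3)=14 f(7,-1)=34 f(7,1)=35 f(7,3)=21 f(7,5)=7 f(7,7)=1
t=8: f(8,-2)=48 f(8,0)=69 f(8,2)=56 f(8,4)=28 f(8,6)=8 f(8,8)=1
t=9: f(9,-3)=48 f(9,-1)=117 f(9,1)=125 f(9,3)=84 f(9,5)=36 f(9,7)=9 f(9,9)=1
t=10: f(10,-2)=165 f(10,0)=242 f(10,2)=209 f(10,4)=120 f(10,6)=45 f(10,8)=10 f(10,10)=1
t=11: f(11,-3)=165 f(11,-1)=407 f(11,1)=451 f(11,3)=329 f(11,5)=165 f(11,7)=55 f(11,9)=11 f(11,11)=1
t=12: f(12,-2)=572 f(12,0)=858 f(12,2)=780 f(12,4)=494 f(12,6)=220 f(12,8)=66 f(12,10)=12 f(12,12)=1
t=13: f(13,-3)=572 f(13,-1)=1430 f(13,1)=1638 f(13,3)=1274 f(13,5)=714 f(13,7)=286 f(13,9)=78 f(13,11)=13 f(13,13)=1
t=14: f(14,-2)=2002 f(14,0)=3068 f(14,2)=2912 f(14,4)=1988 f(14,6)=1000 f(14,8)=364 f(14,10)=91 f(14,12)=14 f(14,14)=1
t=15: f(15,-3)=2002 f(15,-1)=5070 f(15,1)=5980 f(15,3)=4900 f(15,5)=2988 f(15,7)=1364 f(15,9)=455 f(15,11)=105 f(15,13)=15 f(15,15)=1
t=16: f(16,-2)=7072 f(16,0)=11050 f(16,2)=10880 f(16,4)=7888 f(16,6)=4352 f(16,8)=1819 f(16,10)=560 f(16,12)=120 f(16,14)=16 f(16,16)=1
t=17: f(17,-3)=7072 f(17,-1)=18122 f(17,1)=21930 f(17,3)=18768 f(17,5)=12240 f(17,7)=6171 f(17,9)=2379 f(17,11)=680 f(17,13)=136 f(17,15)=17 f(17,17)=1
t=18: f(18,-2)=25194 f(18,0)=40052 f(18,2)=40698 f(18,4)=31008 f(18,6)=18411 f(18,8)=8550 f(18,10)=3059 f(18,12)=816 f(18,14)=153 f(18,16)=18 f(18,18)=1
t=19: f(19,-3)=25194 f(19,-1)=65246 f(19,1)=80750 f(19,3)=71706 f(19,5)=49419 f(19,7)=26961 f(19,9)=11609 f(19,11)=3875 f(19,13)=969 f(19,15)=171 f(19,17)=19 f(19,19)=1
t=20: f(20,-2)=90440 f(20,0)=145996 f(20,2)=152456 f(20,4)=121125 f(20,6)=76380 f(20,8)=38570 f(20,10)=15484 f(20,12)=4844 f(20,14)=1140 f(20,16)=190 f(20,18)=20 f(20,20)=1
t=21: f(21,-3)=90440 f(21,-1)=236436 f(21,1)=298452 f(21,3)=273581 f(21,5)=197505 f(21,7)=114950 f(21,9)=54054 f(21,11)=20328 f(21,13)=5984 f(21,15)=1330 f(21,17)=210 f(21,19)=21 f(21,21)=1
t=22: f(22,-2)=326876 f(22,0)=534888 f(22,2)=572033 f(22,4)=471086 f(22,6)=312455 f(22,8)=169004 f(22,10)=74382 f(22,12)=26312 f(22,14)=7314 f(22,16)=1540 f(22,18)=231 f(22,20)=22 f(22,22)=1
t=23: f(23,-3)=326876 f(23,-1)=861764 f(23,1)=1106921 f(23,3)=1043119 f(23,5)=783541 f(23,7)=481459 f(23,9)=243386 f(23,11)=100694 f(23,13)=33626 f(23,15)=8854 f(23,17)=1771 f(23,19)=253 f(23,21)=23 f(23,23)=1
t=24: f(24,-2)=1188640 f(24,0)=1968685 f(24,2)=2150040 f(24,4)=1826660 f(24,6)=1265000 f(24,8)=724845 f(24,10)=344080 f(24,12)=134320 f(24,14)=42480 f(24,16)=10625 f(24,18)=2024 f(24,20)=276 f(24,22)=24 f(24,24)=1
t=25: f(25,-3)=1188640 f(25,-1)=3157325 f(25,1)=4118725 f(25,3)=3976700 f(25,5)=3091660 f(25,7)=1989845 f(25,9)=1068925 f(25,11)=478400 f(25,13)=176800 f(25,15)=53105 f(25,17)=12649 f(25,19)=2300 f(25,21)=300 f(25,23)=25 f(25,25)=1
t=26: f(26,-2)=4345965 f(26,0)=7276050 f(26,2)=8095425 f(26,4)=7068360 f(26,6)=5081505 f(26,8)=3058770 f(26,10)=1547325 f(26,12)=655200 f(26,14)=229905 f(26,16)=65754 f(26,18)=14949 f(26,20)=2600 f(26,22)=325 f(26,24)=26 f(26,26)=1
Σ_s f(26,s) = 37442160
P = 37442160/67108864 = 2340135/4194304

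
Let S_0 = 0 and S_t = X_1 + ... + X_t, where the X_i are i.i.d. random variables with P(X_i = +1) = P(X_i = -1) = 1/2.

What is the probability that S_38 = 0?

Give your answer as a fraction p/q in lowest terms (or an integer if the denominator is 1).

To return to 0 after 38 steps: need exactly 19 steps of +1 and 19 of -1.
Favorable paths: C(38,19) = 35345263800
Total paths: 2^38 = 274877906944
P = 35345263800/274877906944 = 4418157975/34359738368

Answer: 4418157975/34359738368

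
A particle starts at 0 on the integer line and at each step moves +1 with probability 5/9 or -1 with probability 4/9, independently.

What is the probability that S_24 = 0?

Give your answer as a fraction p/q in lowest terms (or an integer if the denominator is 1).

Answer: 11076222976000000000000/79766443076872509863361

Derivation:
To be at 0 after 24 steps: need exactly 12 steps of +1 and 12 of -1.
Number of such sequences: C(24,12) = 2704156
Each has probability (5/9)^12 · (4/9)^12 = 4096000000000000/79766443076872509863361
P = 2704156 · 4096000000000000/79766443076872509863361 = 11076222976000000000000/79766443076872509863361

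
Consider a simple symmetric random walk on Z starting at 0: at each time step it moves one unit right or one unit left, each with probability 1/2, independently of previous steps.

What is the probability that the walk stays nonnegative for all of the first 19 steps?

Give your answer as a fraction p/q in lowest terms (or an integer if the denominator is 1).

Let f(t,s) = #length-t paths at position s with S_1..S_t all ≥ 0.
f(t,s) = f(t-1,s-1) + f(t-1,s+1) for s ≥ 0; f(t,s) = 0 for s < 0.
t=0: f(0,0)=1
t=1: f(1,1)=1
t=2: f(2,0)=1 f(2,2)=1
t=3: f(3,1)=2 f(3,3)=1
t=4: f(4,0)=2 f(4,2)=3 f(4,4)=1
t=5: f(5,1)=5 f(5,3)=4 f(5,5)=1
t=6: f(6,0)=5 f(6,2)=9 f(6,4)=5 f(6,6)=1
t=7: f(7,1)=14 f(7,3)=14 f(7,5)=6 f(7,7)=1
t=8: f(8,0)=14 f(8,2)=28 f(8,4)=20 f(8,6)=7 f(8,8)=1
t=9: f(9,1)=42 f(9,3)=48 f(9,5)=27 f(9,7)=8 f(9,9)=1
t=10: f(10,0)=42 f(10,2)=90 f(10,4)=75 f(10,6)=35 f(10,8)=9 f(10,10)=1
t=11: f(11,1)=132 f(11,3)=165 f(11,5)=110 f(11,7)=44 f(11,9)=10 f(11,11)=1
t=12: f(12,0)=132 f(12,2)=297 f(12,4)=275 f(12,6)=154 f(12,8)=54 f(12,10)=11 f(12,12)=1
t=13: f(13,1)=429 f(13,3)=572 f(13,5)=429 f(13,7)=208 f(13,9)=65 f(13,11)=12 f(13,13)=1
t=14: f(14,0)=429 f(14,2)=1001 f(14,4)=1001 f(14,6)=637 f(14,8)=273 f(14,10)=77 f(14,12)=13 f(14,14)=1
t=15: f(15,1)=1430 f(15,3)=2002 f(15,5)=1638 f(15,7)=910 f(15,9)=350 f(15,11)=90 f(15,13)=14 f(15,15)=1
t=16: f(16,0)=1430 f(16,2)=3432 f(16,4)=3640 f(16,6)=2548 f(16,8)=1260 f(16,10)=440 f(16,12)=104 f(16,14)=15 f(16,16)=1
t=17: f(17,1)=4862 f(17,3)=7072 f(17,5)=6188 f(17,7)=3808 f(17,9)=1700 f(17,11)=544 f(17,13)=119 f(17,15)=16 f(17,17)=1
t=18: f(18,0)=4862 f(18,2)=11934 f(18,4)=13260 f(18,6)=9996 f(18,8)=5508 f(18,10)=2244 f(18,12)=663 f(18,14)=135 f(18,16)=17 f(18,18)=1
t=19: f(19,1)=16796 f(19,3)=25194 f(19,5)=23256 f(19,7)=15504 f(19,9)=7752 f(19,11)=2907 f(19,13)=798 f(19,15)=152 f(19,17)=18 f(19,19)=1
Σ_s f(19,s) = 92378
P = 92378/524288 = 46189/262144

Answer: 46189/262144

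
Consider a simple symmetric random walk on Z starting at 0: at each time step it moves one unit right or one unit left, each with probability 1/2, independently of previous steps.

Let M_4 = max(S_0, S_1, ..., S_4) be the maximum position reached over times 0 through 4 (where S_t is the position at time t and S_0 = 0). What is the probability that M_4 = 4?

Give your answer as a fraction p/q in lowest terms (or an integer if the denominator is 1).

Answer: 1/16

Derivation:
Let M_4 = max(S_0,...,S_4). Use the reflection principle: for j ≥ 1, #{paths with M_4 ≥ j} = #{S_4 ≥ j} + #{S_4 ≥ j+1}.
By reflection, #{M_4 ≥ 4} = #{S_4 ≥ 4} + #{S_4 ≥ 5} = 1 + 0 = 1.
#{M_4 ≥ 5} = #{S_4 ≥ 5} + #{S_4 ≥ 6} = 0 + 0 = 0.
#{M_4 = 4} = 1 - 0 = 1.
P(M_4 = 4) = 1/16 = 1/16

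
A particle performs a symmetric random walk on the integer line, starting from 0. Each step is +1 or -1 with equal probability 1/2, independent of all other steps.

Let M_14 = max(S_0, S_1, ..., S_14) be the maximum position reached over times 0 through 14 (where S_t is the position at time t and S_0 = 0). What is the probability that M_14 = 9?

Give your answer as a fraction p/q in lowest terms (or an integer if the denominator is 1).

Answer: 91/16384

Derivation:
Let M_14 = max(S_0,...,S_14). Use the reflection principle: for j ≥ 1, #{paths with M_14 ≥ j} = #{S_14 ≥ j} + #{S_14 ≥ j+1}.
By reflection, #{M_14 ≥ 9} = #{S_14 ≥ 9} + #{S_14 ≥ 10} = 106 + 106 = 212.
#{M_14 ≥ 10} = #{S_14 ≥ 10} + #{S_14 ≥ 11} = 106 + 15 = 121.
#{M_14 = 9} = 212 - 121 = 91.
P(M_14 = 9) = 91/16384 = 91/16384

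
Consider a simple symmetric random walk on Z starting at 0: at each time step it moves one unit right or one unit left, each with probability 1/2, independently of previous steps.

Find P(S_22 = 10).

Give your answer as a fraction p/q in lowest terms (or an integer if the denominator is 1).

Answer: 74613/4194304

Derivation:
To reach position 10 after 22 steps: need 16 steps of +1 and 6 of -1.
Favorable paths: C(22,16) = 74613
Total paths: 2^22 = 4194304
P = 74613/4194304 = 74613/4194304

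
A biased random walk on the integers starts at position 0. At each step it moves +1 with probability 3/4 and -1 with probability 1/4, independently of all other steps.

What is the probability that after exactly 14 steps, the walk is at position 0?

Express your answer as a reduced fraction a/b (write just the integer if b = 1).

Answer: 938223/33554432

Derivation:
To be at 0 after 14 steps: need exactly 7 steps of +1 and 7 of -1.
Number of such sequences: C(14,7) = 3432
Each has probability (3/4)^7 · (1/4)^7 = 2187/268435456
P = 3432 · 2187/268435456 = 938223/33554432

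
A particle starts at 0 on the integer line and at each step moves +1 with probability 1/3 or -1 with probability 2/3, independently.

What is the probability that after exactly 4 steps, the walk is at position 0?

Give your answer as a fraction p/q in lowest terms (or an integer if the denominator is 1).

Answer: 8/27

Derivation:
To be at 0 after 4 steps: need exactly 2 steps of +1 and 2 of -1.
Number of such sequences: C(4,2) = 6
Each has probability (1/3)^2 · (2/3)^2 = 4/81
P = 6 · 4/81 = 8/27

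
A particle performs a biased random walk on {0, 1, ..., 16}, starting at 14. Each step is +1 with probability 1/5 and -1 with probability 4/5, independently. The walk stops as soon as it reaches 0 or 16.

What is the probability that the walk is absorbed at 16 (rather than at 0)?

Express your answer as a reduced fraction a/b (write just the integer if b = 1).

Biased walk: p = 1/5, q = 4/5, r = q/p = 4
Gambler's ruin: P(hit 16 before 0 | start at 14) = (1 - r^a)/(1 - r^N)
r^14 = 268435456; r^16 = 4294967296
P = (1 - 268435456) / (1 - 4294967296) = -268435455 / -4294967295 = 17895697/286331153

Answer: 17895697/286331153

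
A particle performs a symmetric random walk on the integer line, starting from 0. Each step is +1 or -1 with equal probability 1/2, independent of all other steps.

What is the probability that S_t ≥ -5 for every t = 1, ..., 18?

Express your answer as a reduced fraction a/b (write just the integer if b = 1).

Let f(t,s) = #length-t paths at position s with S_1..S_t all ≥ -5.
f(t,s) = f(t-1,s-1) + f(t-1,s+1) for s ≥ -5; f(t,s) = 0 for s < -5.
t=0: f(0,0)=1
t=1: f(1,-1)=1 f(1,1)=1
t=2: f(2,-2)=1 f(2,0)=2 f(2,2)=1
t=3: f(3,-3)=1 f(3,-1)=3 f(3,1)=3 f(3,3)=1
t=4: f(4,-4)=1 f(4,-2)=4 f(4,0)=6 f(4,2)=4 f(4,4)=1
t=5: f(5,-5)=1 f(5,-3)=5 f(5,-1)=10 f(5,1)=10 f(5,3)=5 f(5,5)=1
t=6: f(6,-4)=6 f(6,-2)=15 f(6,0)=20 f(6,2)=15 f(6,4)=6 f(6,6)=1
t=7: f(7,-5)=6 f(7,-3)=21 f(7,-1)=35 f(7,1)=35 f(7,3)=21 f(7,5)=7 f(7,7)=1
t=8: f(8,-4)=27 f(8,-2)=56 f(8,0)=70 f(8,2)=56 f(8,4)=28 f(8,6)=8 f(8,8)=1
t=9: f(9,-5)=27 f(9,-3)=83 f(9,-1)=126 f(9,1)=126 f(9,3)=84 f(9,5)=36 f(9,7)=9 f(9,9)=1
t=10: f(10,-4)=110 f(10,-2)=209 f(10,0)=252 f(10,2)=210 f(10,4)=120 f(10,6)=45 f(10,8)=10 f(10,10)=1
t=11: f(11,-5)=110 f(11,-3)=319 f(11,-1)=461 f(11,1)=462 f(11,3)=330 f(11,5)=165 f(11,7)=55 f(11,9)=11 f(11,11)=1
t=12: f(12,-4)=429 f(12,-2)=780 f(12,0)=923 f(12,2)=792 f(12,4)=495 f(12,6)=220 f(12,8)=66 f(12,10)=12 f(12,12)=1
t=13: f(13,-5)=429 f(13,-3)=1209 f(13,-1)=1703 f(13,1)=1715 f(13,3)=1287 f(13,5)=715 f(13,7)=286 f(13,9)=78 f(13,11)=13 f(13,13)=1
t=14: f(14,-4)=1638 f(14,-2)=2912 f(14,0)=3418 f(14,2)=3002 f(14,4)=2002 f(14,6)=1001 f(14,8)=364 f(14,10)=91 f(14,12)=14 f(14,14)=1
t=15: f(15,-5)=1638 f(15,-3)=4550 f(15,-1)=6330 f(15,1)=6420 f(15,3)=5004 f(15,5)=3003 f(15,7)=1365 f(15,9)=455 f(15,11)=105 f(15,13)=15 f(15,15)=1
t=16: f(16,-4)=6188 f(16,-2)=10880 f(16,0)=12750 f(16,2)=11424 f(16,4)=8007 f(16,6)=4368 f(16,8)=1820 f(16,10)=560 f(16,12)=120 f(16,14)=16 f(16,16)=1
t=17: f(17,-5)=6188 f(17,-3)=17068 f(17,-1)=23630 f(17,1)=24174 f(17,3)=19431 f(17,5)=12375 f(17,7)=6188 f(17,9)=2380 f(17,11)=680 f(17,13)=136 f(17,15)=17 f(17,17)=1
t=18: f(18,-4)=23256 f(18,-2)=40698 f(18,0)=47804 f(18,2)=43605 f(18,4)=31806 f(18,6)=18563 f(18,8)=8568 f(18,10)=3060 f(18,12)=816 f(18,14)=153 f(18,16)=18 f(18,18)=1
Σ_s f(18,s) = 218348
P = 218348/262144 = 54587/65536

Answer: 54587/65536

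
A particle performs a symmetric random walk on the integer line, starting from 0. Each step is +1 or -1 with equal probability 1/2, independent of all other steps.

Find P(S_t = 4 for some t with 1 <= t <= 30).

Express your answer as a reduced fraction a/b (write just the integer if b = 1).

Answer: 15875597/33554432

Derivation:
Count via complement. Let g(t,s) = #length-t paths at position s with S_1..S_t all ≠ 4.
g(t,s) = g(t-1,s-1) + g(t-1,s+1) for s ≠ 4; g(t,4) = 0.
t=0: g(0,0)=1
t=1: g(1,-1)=1 g(1,1)=1
t=2: g(2,-2)=1 g(2,0)=2 g(2,2)=1
t=3: g(3,-3)=1 g(3,-1)=3 g(3,1)=3 g(3,3)=1
t=4: g(4,-4)=1 g(4,-2)=4 g(4,0)=6 g(4,2)=4
t=5: g(5,-5)=1 g(5,-3)=5 g(5,-1)=10 g(5,1)=10 g(5,3)=4
t=6: g(6,-6)=1 g(6,-4)=6 g(6,-2)=15 g(6,0)=20 g(6,2)=14
t=7: g(7,-7)=1 g(7,-5)=7 g(7,-3)=21 g(7,-1)=35 g(7,1)=34 g(7,3)=14
t=8: g(8,-8)=1 g(8,-6)=8 g(8,-4)=28 g(8,-2)=56 g(8,0)=69 g(8,2)=48
t=9: g(9,-9)=1 g(9,-7)=9 g(9,-5)=36 g(9,-3)=84 g(9,-1)=125 g(9,1)=117 g(9,3)=48
t=10: g(10,-10)=1 g(10,-8)=10 g(10,-6)=45 g(10,-4)=120 g(10,-2)=209 g(10,0)=242 g(10,2)=165
t=11: g(11,-11)=1 g(11,-9)=11 g(11,-7)=55 g(11,-5)=165 g(11,-3)=329 g(11,-1)=451 g(11,1)=407 g(11,3)=165
t=12: g(12,-12)=1 g(12,-10)=12 g(12,-8)=66 g(12,-6)=220 g(12,-4)=494 g(12,-2)=780 g(12,0)=858 g(12,2)=572
t=13: g(13,-13)=1 g(13,-11)=13 g(13,-9)=78 g(13,-7)=286 g(13,-5)=714 g(13,-3)=1274 g(13,-1)=1638 g(13,1)=1430 g(13,3)=572
t=14: g(14,-14)=1 g(14,-12)=14 g(14,-10)=91 g(14,-8)=364 g(14,-6)=1000 g(14,-4)=1988 g(14,-2)=2912 g(14,0)=3068 g(14,2)=2002
t=15: g(15,-15)=1 g(15,-13)=15 g(15,-11)=105 g(15,-9)=455 g(15,-7)=1364 g(15,-5)=2988 g(15,-3)=4900 g(15,-1)=5980 g(15,1)=5070 g(15,3)=2002
t=16: g(16,-16)=1 g(16,-14)=16 g(16,-12)=120 g(16,-10)=560 g(16,-8)=1819 g(16,-6)=4352 g(16,-4)=7888 g(16,-2)=10880 g(16,0)=11050 g(16,2)=7072
t=17: g(17,-17)=1 g(17,-15)=17 g(17,-13)=136 g(17,-11)=680 g(17,-9)=2379 g(17,-7)=6171 g(17,-5)=12240 g(17,-3)=18768 g(17,-1)=21930 g(17,1)=18122 g(17,3)=7072
t=18: g(18,-18)=1 g(18,-16)=18 g(18,-14)=153 g(18,-12)=816 g(18,-10)=3059 g(18,-8)=8550 g(18,-6)=18411 g(18,-4)=31008 g(18,-2)=40698 g(18,0)=40052 g(18,2)=25194
t=19: g(19,-19)=1 g(19,-17)=19 g(19,-15)=171 g(19,-13)=969 g(19,-11)=3875 g(19,-9)=11609 g(19,-7)=26961 g(19,-5)=49419 g(19,-3)=71706 g(19,-1)=80750 g(19,1)=65246 g(19,3)=25194
t=20: g(20,-20)=1 g(20,-18)=20 g(20,-16)=190 g(20,-14)=1140 g(20,-12)=4844 g(20,-10)=15484 g(20,-8)=38570 g(20,-6)=76380 g(20,-4)=121125 g(20,-2)=152456 g(20,0)=145996 g(20,2)=90440
t=21: g(21,-21)=1 g(21,-19)=21 g(21,-17)=210 g(21,-15)=1330 g(21,-13)=5984 g(21,-11)=20328 g(21,-9)=54054 g(21,-7)=114950 g(21,-5)=197505 g(21,-3)=273581 g(21,-1)=298452 g(21,1)=236436 g(21,3)=90440
t=22: g(22,-22)=1 g(22,-20)=22 g(22,-18)=231 g(22,-16)=1540 g(22,-14)=7314 g(22,-12)=26312 g(22,-10)=74382 g(22,-8)=169004 g(22,-6)=312455 g(22,-4)=471086 g(22,-2)=572033 g(22,0)=534888 g(22,2)=326876
t=23: g(23,-23)=1 g(23,-21)=23 g(23,-19)=253 g(23,-17)=1771 g(23,-15)=8854 g(23,-13)=33626 g(23,-11)=100694 g(23,-9)=243386 g(23,-7)=481459 g(23,-5)=783541 g(23,-3)=1043119 g(23,-1)=1106921 g(23,1)=861764 g(23,3)=326876
t=24: g(24,-24)=1 g(24,-22)=24 g(24,-20)=276 g(24,-18)=2024 g(24,-16)=10625 g(24,-14)=42480 g(24,-12)=134320 g(24,-10)=344080 g(24,-8)=724845 g(24,-6)=1265000 g(24,-4)=1826660 g(24,-2)=2150040 g(24,0)=1968685 g(24,2)=1188640
t=25: g(25,-25)=1 g(25,-23)=25 g(25,-21)=300 g(25,-19)=2300 g(25,-17)=12649 g(25,-15)=53105 g(25,-13)=176800 g(25,-11)=478400 g(25,-9)=1068925 g(25,-7)=1989845 g(25,-5)=3091660 g(25,-3)=3976700 g(25,-1)=4118725 g(25,1)=3157325 g(25,3)=1188640
t=26: g(26,-26)=1 g(26,-24)=26 g(26,-22)=325 g(26,-20)=2600 g(26,-18)=14949 g(26,-16)=65754 g(26,-14)=229905 g(26,-12)=655200 g(26,-10)=1547325 g(26,-8)=3058770 g(26,-6)=5081505 g(26,-4)=7068360 g(26,-2)=8095425 g(26,0)=7276050 g(26,2)=4345965
t=27: g(27,-27)=1 g(27,-25)=27 g(27,-23)=351 g(27,-21)=2925 g(27,-19)=17549 g(27,-17)=80703 g(27,-15)=295659 g(27,-13)=885105 g(27,-11)=2202525 g(27,-9)=4606095 g(27,-7)=8140275 g(27,-5)=12149865 g(27,-3)=15163785 g(27,-1)=15371475 g(27,1)=11622015 g(27,3)=4345965
t=28: g(28,-28)=1 g(28,-26)=28 g(28,-24)=378 g(28,-22)=3276 g(28,-20)=20474 g(28,-18)=98252 g(28,-16)=376362 g(28,-14)=1180764 g(28,-12)=3087630 g(28,-10)=6808620 g(28,-8)=12746370 g(28,-6)=20290140 g(28,-4)=27313650 g(28,-2)=30535260 g(28,0)=26993490 g(28,2)=15967980
t=29: g(29,-29)=1 g(29,-27)=29 g(29,-25)=406 g(29,-23)=3654 g(29,-21)=23750 g(29,-19)=118726 g(29,-17)=474614 g(29,-15)=1557126 g(29,-13)=4268394 g(29,-11)=9896250 g(29,-9)=19554990 g(29,-7)=33036510 g(29,-5)=47603790 g(29,-3)=57848910 g(29,-1)=57528750 g(29,1)=42961470 g(29,3)=15967980
t=30: g(30,-30)=1 g(30,-28)=30 g(30,-26)=435 g(30,-24)=4060 g(30,-22)=27404 g(30,-20)=142476 g(30,-18)=593340 g(30,-16)=2031740 g(30,-14)=5825520 g(30,-12)=14164644 g(30,-10)=29451240 g(30,-8)=52591500 g(30,-6)=80640300 g(30,-4)=105452700 g(30,-2)=115377660 g(30,0)=100490220 g(30,2)=58929450
Paths never hitting 4: Σ_s g(30,s) = 565722720
Paths hitting 4: 2^30 - 565722720 = 508019104
P = 508019104/1073741824 = 15875597/33554432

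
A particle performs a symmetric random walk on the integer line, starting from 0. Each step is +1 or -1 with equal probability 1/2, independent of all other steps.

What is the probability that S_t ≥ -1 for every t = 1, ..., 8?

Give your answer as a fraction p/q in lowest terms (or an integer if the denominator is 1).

Let f(t,s) = #length-t paths at position s with S_1..S_t all ≥ -1.
f(t,s) = f(t-1,s-1) + f(t-1,s+1) for s ≥ -1; f(t,s) = 0 for s < -1.
t=0: f(0,0)=1
t=1: f(1,-1)=1 f(1,1)=1
t=2: f(2,0)=2 f(2,2)=1
t=3: f(3,-1)=2 f(3,1)=3 f(3,3)=1
t=4: f(4,0)=5 f(4,2)=4 f(4,4)=1
t=5: f(5,-1)=5 f(5,1)=9 f(5,3)=5 f(5,5)=1
t=6: f(6,0)=14 f(6,2)=14 f(6,4)=6 f(6,6)=1
t=7: f(7,-1)=14 f(7,1)=28 f(7,3)=20 f(7,5)=7 f(7,7)=1
t=8: f(8,0)=42 f(8,2)=48 f(8,4)=27 f(8,6)=8 f(8,8)=1
Σ_s f(8,s) = 126
P = 126/256 = 63/128

Answer: 63/128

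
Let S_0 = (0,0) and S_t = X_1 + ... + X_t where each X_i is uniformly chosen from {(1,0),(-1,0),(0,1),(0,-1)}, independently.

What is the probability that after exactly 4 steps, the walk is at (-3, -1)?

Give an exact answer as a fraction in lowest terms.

Answer: 1/64

Derivation:
Let h be the number of horizontal steps (so 4-h are vertical). To end at (-3,-1) need (h-3)/2 right-steps and ((4-h)-1)/2 up-steps.
Sum over h with 3 ≤ h ≤ 3, h ≡ 1 (mod 2), 4-h ≡ 1 (mod 2):
h=3: C(4,3)·C(3,0)·C(1,0) = 4·1·1 = 4
Total favorable: 4
Total paths: 4^4 = 256
P = 4/256 = 1/64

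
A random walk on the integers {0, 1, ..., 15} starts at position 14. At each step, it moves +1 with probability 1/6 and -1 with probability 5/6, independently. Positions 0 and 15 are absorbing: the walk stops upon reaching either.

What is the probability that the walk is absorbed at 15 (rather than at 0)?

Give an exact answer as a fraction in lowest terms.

Biased walk: p = 1/6, q = 5/6, r = q/p = 5
Gambler's ruin: P(hit 15 before 0 | start at 14) = (1 - r^a)/(1 - r^N)
r^14 = 6103515625; r^15 = 30517578125
P = (1 - 6103515625) / (1 - 30517578125) = -6103515624 / -30517578124 = 1525878906/7629394531

Answer: 1525878906/7629394531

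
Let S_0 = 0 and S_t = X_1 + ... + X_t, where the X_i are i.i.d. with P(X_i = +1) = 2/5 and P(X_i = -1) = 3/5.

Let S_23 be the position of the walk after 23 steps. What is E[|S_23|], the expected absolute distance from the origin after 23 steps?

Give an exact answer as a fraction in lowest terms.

S_23 takes values m ≡ 1 (mod 2) with |m| ≤ 23; P(S_23=m) = C(23,(23+m)/2) · (2/5)^((23+m)/2) · (3/5)^((23-m)/2).
Distribution: P(S=-23)=94143178827/11920928955078125, P(S=-21)=1443528742014/11920928955078125, P(S=-19)=10585877441436/11920928955078125, P(S=-17)=49400761393368/11920928955078125, P(S=-15)=32933840928912/2384185791015625, P(S=-13)=417161985099552/11920928955078125, P(S=-11)=834323970199104/11920928955078125, P(S=-9)=1350810237465216/11920928955078125, P(S=-7)=1801080316620288/11920928955078125, P(S=-5)=400240070360064/2384185791015625, P(S=-3)=1867786995013632/11920928955078125, P(S=-1)=1471589753647104/11920928955078125, P(S=1)=981059835764736/11920928955078125, P(S=3)=553418368892928/11920928955078125, P(S=5)=52706511323136/2384185791015625, P(S=7)=105413022646272/11920928955078125, P(S=9)=35137674215424/11920928955078125, P(S=11)=9645636059136/11920928955078125, P(S=13)=2143474679808/11920928955078125, P(S=15)=75209637888/2384185791015625, P(S=17)=50139758592/11920928955078125, P(S=19)=4775215104/11920928955078125, P(S=21)=289406976/11920928955078125, P(S=23)=8388608/11920928955078125
E[|S_23|] = Σ_m |m|·P(S_23=m) = 13028720725784579/2384185791015625

Answer: 13028720725784579/2384185791015625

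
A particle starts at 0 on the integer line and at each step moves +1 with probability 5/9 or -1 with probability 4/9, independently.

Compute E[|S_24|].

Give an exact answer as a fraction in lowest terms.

S_24 takes values m ≡ 0 (mod 2) with |m| ≤ 24; P(S_24=m) = C(24,(24+m)/2) · (5/9)^((24+m)/2) · (4/9)^((24-m)/2).
Distribution: P(S=-24)=281474976710656/79766443076872509863361, P(S=-22)=2814749767106560/26588814358957503287787, P(S=-20)=40462027902156800/26588814358957503287787, P(S=-18)=1112705767309312000/79766443076872509863361, P(S=-16)=2434043865989120000/26588814358957503287787, P(S=-14)=12170219329945600000/26588814358957503287787, P(S=-12)=144521354543104000000/79766443076872509863361, P(S=-10)=51614769479680000000/8862938119652501095929, P(S=-8)=137101731430400000000/8862938119652501095929, P(S=-6)=2742034628608000000000/79766443076872509863361, P(S=-4)=1713771642880000000000/26588814358957503287787, P(S=-2)=2726454886400000000000/26588814358957503287787, P(S=0)=11076222976000000000000/79766443076872509863361, P(S=2)=4260085760000000000000/26588814358957503287787, P(S=4)=4184012800000000000000/26588814358957503287787, P(S=6)=10460032000000000000000/79766443076872509863361, P(S=8)=817190000000000000000/8862938119652501095929, P(S=10)=480700000000000000000/8862938119652501095929, P(S=12)=2103062500000000000000/79766443076872509863361, P(S=14)=276718750000000000000/26588814358957503287787, P(S=16)=86474609375000000000/26588814358957503287787, P(S=18)=61767578125000000000/79766443076872509863361, P(S=20)=3509521484375000000/26588814358957503287787, P(S=22)=381469726562500000/26588814358957503287787, P(S=24)=59604644775390625/79766443076872509863361
E[|S_24|] = Σ_m |m|·P(S_24=m) = 117755331121940147482568/26588814358957503287787

Answer: 117755331121940147482568/26588814358957503287787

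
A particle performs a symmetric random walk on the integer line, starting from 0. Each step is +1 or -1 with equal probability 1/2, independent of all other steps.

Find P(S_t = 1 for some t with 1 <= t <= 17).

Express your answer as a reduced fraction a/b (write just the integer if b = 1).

Count via complement. Let g(t,s) = #length-t paths at position s with S_1..S_t all ≠ 1.
g(t,s) = g(t-1,s-1) + g(t-1,s+1) for s ≠ 1; g(t,1) = 0.
t=0: g(0,0)=1
t=1: g(1,-1)=1
t=2: g(2,-2)=1 g(2,0)=1
t=3: g(3,-3)=1 g(3,-1)=2
t=4: g(4,-4)=1 g(4,-2)=3 g(4,0)=2
t=5: g(5,-5)=1 g(5,-3)=4 g(5,-1)=5
t=6: g(6,-6)=1 g(6,-4)=5 g(6,-2)=9 g(6,0)=5
t=7: g(7,-7)=1 g(7,-5)=6 g(7,-3)=14 g(7,-1)=14
t=8: g(8,-8)=1 g(8,-6)=7 g(8,-4)=20 g(8,-2)=28 g(8,0)=14
t=9: g(9,-9)=1 g(9,-7)=8 g(9,-5)=27 g(9,-3)=48 g(9,-1)=42
t=10: g(10,-10)=1 g(10,-8)=9 g(10,-6)=35 g(10,-4)=75 g(10,-2)=90 g(10,0)=42
t=11: g(11,-11)=1 g(11,-9)=10 g(11,-7)=44 g(11,-5)=110 g(11,-3)=165 g(11,-1)=132
t=12: g(12,-12)=1 g(12,-10)=11 g(12,-8)=54 g(12,-6)=154 g(12,-4)=275 g(12,-2)=297 g(12,0)=132
t=13: g(13,-13)=1 g(13,-11)=12 g(13,-9)=65 g(13,-7)=208 g(13,-5)=429 g(13,-3)=572 g(13,-1)=429
t=14: g(14,-14)=1 g(14,-12)=13 g(14,-10)=77 g(14,-8)=273 g(14,-6)=637 g(14,-4)=1001 g(14,-2)=1001 g(14,0)=429
t=15: g(15,-15)=1 g(15,-13)=14 g(15,-11)=90 g(15,-9)=350 g(15,-7)=910 g(15,-5)=1638 g(15,-3)=2002 g(15,-1)=1430
t=16: g(16,-16)=1 g(16,-14)=15 g(16,-12)=104 g(16,-10)=440 g(16,-8)=1260 g(16,-6)=2548 g(16,-4)=3640 g(16,-2)=3432 g(16,0)=1430
t=17: g(17,-17)=1 g(17,-15)=16 g(17,-13)=119 g(17,-11)=544 g(17,-9)=1700 g(17,-7)=3808 g(17,-5)=6188 g(17,-3)=7072 g(17,-1)=4862
Paths never hitting 1: Σ_s g(17,s) = 24310
Paths hitting 1: 2^17 - 24310 = 106762
P = 106762/131072 = 53381/65536

Answer: 53381/65536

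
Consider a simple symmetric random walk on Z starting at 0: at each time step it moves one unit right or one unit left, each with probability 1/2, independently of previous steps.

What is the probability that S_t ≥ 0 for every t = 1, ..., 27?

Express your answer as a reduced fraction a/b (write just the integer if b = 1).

Answer: 5014575/33554432

Derivation:
Let f(t,s) = #length-t paths at position s with S_1..S_t all ≥ 0.
f(t,s) = f(t-1,s-1) + f(t-1,s+1) for s ≥ 0; f(t,s) = 0 for s < 0.
t=0: f(0,0)=1
t=1: f(1,1)=1
t=2: f(2,0)=1 f(2,2)=1
t=3: f(3,1)=2 f(3,3)=1
t=4: f(4,0)=2 f(4,2)=3 f(4,4)=1
t=5: f(5,1)=5 f(5,3)=4 f(5,5)=1
t=6: f(6,0)=5 f(6,2)=9 f(6,4)=5 f(6,6)=1
t=7: f(7,1)=14 f(7,3)=14 f(7,5)=6 f(7,7)=1
t=8: f(8,0)=14 f(8,2)=28 f(8,4)=20 f(8,6)=7 f(8,8)=1
t=9: f(9,1)=42 f(9,3)=48 f(9,5)=27 f(9,7)=8 f(9,9)=1
t=10: f(10,0)=42 f(10,2)=90 f(10,4)=75 f(10,6)=35 f(10,8)=9 f(10,10)=1
t=11: f(11,1)=132 f(11,3)=165 f(11,5)=110 f(11,7)=44 f(11,9)=10 f(11,11)=1
t=12: f(12,0)=132 f(12,2)=297 f(12,4)=275 f(12,6)=154 f(12,8)=54 f(12,10)=11 f(12,12)=1
t=13: f(13,1)=429 f(13,3)=572 f(13,5)=429 f(13,7)=208 f(13,9)=65 f(13,11)=12 f(13,13)=1
t=14: f(14,0)=429 f(14,2)=1001 f(14,4)=1001 f(14,6)=637 f(14,8)=273 f(14,10)=77 f(14,12)=13 f(14,14)=1
t=15: f(15,1)=1430 f(15,3)=2002 f(15,5)=1638 f(15,7)=910 f(15,9)=350 f(15,11)=90 f(15,13)=14 f(15,15)=1
t=16: f(16,0)=1430 f(16,2)=3432 f(16,4)=3640 f(16,6)=2548 f(16,8)=1260 f(16,10)=440 f(16,12)=104 f(16,14)=15 f(16,16)=1
t=17: f(17,1)=4862 f(17,3)=7072 f(17,5)=6188 f(17,7)=3808 f(17,9)=1700 f(17,11)=544 f(17,13)=119 f(17,15)=16 f(17,17)=1
t=18: f(18,0)=4862 f(18,2)=11934 f(18,4)=13260 f(18,6)=9996 f(18,8)=5508 f(18,10)=2244 f(18,12)=663 f(18,14)=135 f(18,16)=17 f(18,18)=1
t=19: f(19,1)=16796 f(19,3)=25194 f(19,5)=23256 f(19,7)=15504 f(19,9)=7752 f(19,11)=2907 f(19,13)=798 f(19,15)=152 f(19,17)=18 f(19,19)=1
t=20: f(20,0)=16796 f(20,2)=41990 f(20,4)=48450 f(20,6)=38760 f(20,8)=23256 f(20,10)=10659 f(20,12)=3705 f(20,14)=950 f(20,16)=170 f(20,18)=19 f(20,20)=1
t=21: f(21,1)=58786 f(21,3)=90440 f(21,5)=87210 f(21,7)=62016 f(21,9)=33915 f(21,11)=14364 f(21,13)=4655 f(21,15)=1120 f(21,17)=189 f(21,19)=20 f(21,21)=1
t=22: f(22,0)=58786 f(22,2)=149226 f(22,4)=177650 f(22,6)=149226 f(22,8)=95931 f(22,10)=48279 f(22,12)=19019 f(22,14)=5775 f(22,16)=1309 f(22,18)=209 f(22,20)=21 f(22,22)=1
t=23: f(23,1)=208012 f(23,3)=326876 f(23,5)=326876 f(23,7)=245157 f(23,9)=144210 f(23,11)=67298 f(23,13)=24794 f(23,15)=7084 f(23,17)=1518 f(23,19)=230 f(23,21)=22 f(23,23)=1
t=24: f(24,0)=208012 f(24,2)=534888 f(24,4)=653752 f(24,6)=572033 f(24,8)=389367 f(24,10)=211508 f(24,12)=92092 f(24,14)=31878 f(24,16)=8602 f(24,18)=1748 f(24,20)=252 f(24,22)=23 f(24,24)=1
t=25: f(25,1)=742900 f(25,3)=1188640 f(25,5)=1225785 f(25,7)=961400 f(25,9)=600875 f(25,11)=303600 f(25,13)=123970 f(25,15)=40480 f(25,17)=10350 f(25,19)=2000 f(25,21)=275 f(25,23)=24 f(25,25)=1
t=26: f(26,0)=742900 f(26,2)=1931540 f(26,4)=2414425 f(26,6)=2187185 f(26,8)=1562275 f(26,10)=904475 f(26,12)=427570 f(26,14)=164450 f(26,16)=50830 f(26,18)=12350 f(26,20)=2275 f(26,22)=299 f(26,24)=25 f(26,26)=1
t=27: f(27,1)=2674440 f(27,3)=4345965 f(27,5)=4601610 f(27,7)=3749460 f(27,9)=2466750 f(27,11)=1332045 f(27,13)=592020 f(27,15)=215280 f(27,17)=63180 f(27,19)=14625 f(27,21)=2574 f(27,23)=324 f(27,25)=26 f(27,27)=1
Σ_s f(27,s) = 20058300
P = 20058300/134217728 = 5014575/33554432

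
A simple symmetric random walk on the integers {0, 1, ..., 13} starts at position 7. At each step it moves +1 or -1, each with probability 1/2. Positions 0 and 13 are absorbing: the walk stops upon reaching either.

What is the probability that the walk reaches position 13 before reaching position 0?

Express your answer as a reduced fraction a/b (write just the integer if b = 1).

Symmetric walk (p = 1/2): the harmonic-function argument gives P(hit 13 before 0 | start at 7) = a/N.
P = 7/13 = 7/13

Answer: 7/13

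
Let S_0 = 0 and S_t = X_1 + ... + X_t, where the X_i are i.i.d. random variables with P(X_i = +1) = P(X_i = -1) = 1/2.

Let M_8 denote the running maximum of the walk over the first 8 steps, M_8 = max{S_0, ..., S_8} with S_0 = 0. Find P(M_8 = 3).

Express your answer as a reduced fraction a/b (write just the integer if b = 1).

Answer: 7/64

Derivation:
Let M_8 = max(S_0,...,S_8). Use the reflection principle: for j ≥ 1, #{paths with M_8 ≥ j} = #{S_8 ≥ j} + #{S_8 ≥ j+1}.
By reflection, #{M_8 ≥ 3} = #{S_8 ≥ 3} + #{S_8 ≥ 4} = 37 + 37 = 74.
#{M_8 ≥ 4} = #{S_8 ≥ 4} + #{S_8 ≥ 5} = 37 + 9 = 46.
#{M_8 = 3} = 74 - 46 = 28.
P(M_8 = 3) = 28/256 = 7/64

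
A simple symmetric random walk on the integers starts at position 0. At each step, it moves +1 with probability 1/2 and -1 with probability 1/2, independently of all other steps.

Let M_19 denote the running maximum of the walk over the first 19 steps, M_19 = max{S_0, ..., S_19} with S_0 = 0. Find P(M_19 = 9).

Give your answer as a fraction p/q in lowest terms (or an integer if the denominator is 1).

Answer: 2907/131072

Derivation:
Let M_19 = max(S_0,...,S_19). Use the reflection principle: for j ≥ 1, #{paths with M_19 ≥ j} = #{S_19 ≥ j} + #{S_19 ≥ j+1}.
By reflection, #{M_19 ≥ 9} = #{S_19 ≥ 9} + #{S_19 ≥ 10} = 16664 + 5036 = 21700.
#{M_19 ≥ 10} = #{S_19 ≥ 10} + #{S_19 ≥ 11} = 5036 + 5036 = 10072.
#{M_19 = 9} = 21700 - 10072 = 11628.
P(M_19 = 9) = 11628/524288 = 2907/131072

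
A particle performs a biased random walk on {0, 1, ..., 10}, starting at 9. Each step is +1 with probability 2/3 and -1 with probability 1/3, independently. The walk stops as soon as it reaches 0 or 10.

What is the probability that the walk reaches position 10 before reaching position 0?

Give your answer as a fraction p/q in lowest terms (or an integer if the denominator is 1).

Answer: 1022/1023

Derivation:
Biased walk: p = 2/3, q = 1/3, r = q/p = 1/2
Gambler's ruin: P(hit 10 before 0 | start at 9) = (1 - r^a)/(1 - r^N)
r^9 = 1/512; r^10 = 1/1024
P = (1 - 1/512) / (1 - 1/1024) = 511/512 / 1023/1024 = 1022/1023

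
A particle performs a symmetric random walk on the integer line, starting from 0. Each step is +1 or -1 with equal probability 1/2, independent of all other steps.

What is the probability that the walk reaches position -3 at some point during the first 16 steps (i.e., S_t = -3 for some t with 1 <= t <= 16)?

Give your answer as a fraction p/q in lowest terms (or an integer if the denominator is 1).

Count via complement. Let g(t,s) = #length-t paths at position s with S_1..S_t all ≠ -3.
g(t,s) = g(t-1,s-1) + g(t-1,s+1) for s ≠ -3; g(t,-3) = 0.
t=0: g(0,0)=1
t=1: g(1,-1)=1 g(1,1)=1
t=2: g(2,-2)=1 g(2,0)=2 g(2,2)=1
t=3: g(3,-1)=3 g(3,1)=3 g(3,3)=1
t=4: g(4,-2)=3 g(4,0)=6 g(4,2)=4 g(4,4)=1
t=5: g(5,-1)=9 g(5,1)=10 g(5,3)=5 g(5,5)=1
t=6: g(6,-2)=9 g(6,0)=19 g(6,2)=15 g(6,4)=6 g(6,6)=1
t=7: g(7,-1)=28 g(7,1)=34 g(7,3)=21 g(7,5)=7 g(7,7)=1
t=8: g(8,-2)=28 g(8,0)=62 g(8,2)=55 g(8,4)=28 g(8,6)=8 g(8,8)=1
t=9: g(9,-1)=90 g(9,1)=117 g(9,3)=83 g(9,5)=36 g(9,7)=9 g(9,9)=1
t=10: g(10,-2)=90 g(10,0)=207 g(10,2)=200 g(10,4)=119 g(10,6)=45 g(10,8)=10 g(10,10)=1
t=11: g(11,-1)=297 g(11,1)=407 g(11,3)=319 g(11,5)=164 g(11,7)=55 g(11,9)=11 g(11,11)=1
t=12: g(12,-2)=297 g(12,0)=704 g(12,2)=726 g(12,4)=483 g(12,6)=219 g(12,8)=66 g(12,10)=12 g(12,12)=1
t=13: g(13,-1)=1001 g(13,1)=1430 g(13,3)=1209 g(13,5)=702 g(13,7)=285 g(13,9)=78 g(13,11)=13 g(13,13)=1
t=14: g(14,-2)=1001 g(14,0)=2431 g(14,2)=2639 g(14,4)=1911 g(14,6)=987 g(14,8)=363 g(14,10)=91 g(14,12)=14 g(14,14)=1
t=15: g(15,-1)=3432 g(15,1)=5070 g(15,3)=4550 g(15,5)=2898 g(15,7)=1350 g(15,9)=454 g(15,11)=105 g(15,13)=15 g(15,15)=1
t=16: g(16,-2)=3432 g(16,0)=8502 g(16,2)=9620 g(16,4)=7448 g(16,6)=4248 g(16,8)=1804 g(16,10)=559 g(16,12)=120 g(16,14)=16 g(16,16)=1
Paths never hitting -3: Σ_s g(16,s) = 35750
Paths hitting -3: 2^16 - 35750 = 29786
P = 29786/65536 = 14893/32768

Answer: 14893/32768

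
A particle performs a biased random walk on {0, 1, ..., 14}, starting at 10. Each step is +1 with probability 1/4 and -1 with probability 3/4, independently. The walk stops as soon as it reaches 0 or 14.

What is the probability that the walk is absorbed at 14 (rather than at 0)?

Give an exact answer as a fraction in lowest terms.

Answer: 7381/597871

Derivation:
Biased walk: p = 1/4, q = 3/4, r = q/p = 3
Gambler's ruin: P(hit 14 before 0 | start at 10) = (1 - r^a)/(1 - r^N)
r^10 = 59049; r^14 = 4782969
P = (1 - 59049) / (1 - 4782969) = -59048 / -4782968 = 7381/597871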